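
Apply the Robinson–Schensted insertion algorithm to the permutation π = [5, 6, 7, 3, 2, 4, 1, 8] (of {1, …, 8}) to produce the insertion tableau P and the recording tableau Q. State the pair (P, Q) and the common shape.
P = [1, 4, 7, 8] / [2, 6] / [3] / [5];  Q = [1, 2, 3, 8] / [4, 6] / [5] / [7];  common shape = (4, 2, 1, 1)

Row-insert the values π_1, π_2, … into P one at a time, bumping the leftmost entry strictly greater than the inserted value down to the next row. The recording tableau Q records, in position (i, j), the step at which that cell was added to P.
  Insert 5 (step 1): P = [5];  Q = [1]
  Insert 6 (step 2): P = [5, 6];  Q = [1, 2]
  Insert 7 (step 3): P = [5, 6, 7];  Q = [1, 2, 3]
  Insert 3 (step 4): P = [3, 6, 7] / [5];  Q = [1, 2, 3] / [4]
  Insert 2 (step 5): P = [2, 6, 7] / [3] / [5];  Q = [1, 2, 3] / [4] / [5]
  Insert 4 (step 6): P = [2, 4, 7] / [3, 6] / [5];  Q = [1, 2, 3] / [4, 6] / [5]
  Insert 1 (step 7): P = [1, 4, 7] / [2, 6] / [3] / [5];  Q = [1, 2, 3] / [4, 6] / [5] / [7]
  Insert 8 (step 8): P = [1, 4, 7, 8] / [2, 6] / [3] / [5];  Q = [1, 2, 3, 8] / [4, 6] / [5] / [7]
Final shape: (4, 2, 1, 1).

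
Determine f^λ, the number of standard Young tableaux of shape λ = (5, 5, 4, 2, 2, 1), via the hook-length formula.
# SYT of shape (5, 5, 4, 2, 2, 1) = 29930472

Hook-length formula: f^λ = n! / Π hook(c), product over all cells c of the Young diagram. For λ = (5, 5, 4, 2, 2, 1), n = 19 boxes. Hook lengths by row (left-to-right, top-to-bottom): [10, 8, 5, 4, 2]; [9, 7, 4, 3, 1]; [7, 5, 2, 1]; [4, 2]; [3, 1]; [1]. Product of hooks = 4064256000. So f^λ = 19! / 4064256000 = 121645100408832000 / 4064256000 = 29930472.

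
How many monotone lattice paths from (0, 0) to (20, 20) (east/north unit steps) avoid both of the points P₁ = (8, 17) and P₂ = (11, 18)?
Number of paths = 135689507745

Inclusion–exclusion. Total paths: C(40, 20) = 137846528820. Through P₁: C(25, 8)·C(15, 12) = 492116625. Through P₂: C(29, 11)·C(11, 9) = 1902850950. Since P₁ is strictly southwest of P₂, a monotone path through both must visit P₁ then P₂; paths through both = C(25, 8)·C(4, 3)·C(11, 9) = 237946500. Avoid both = 137846528820 − 492116625 − 1902850950 + 237946500 = 135689507745.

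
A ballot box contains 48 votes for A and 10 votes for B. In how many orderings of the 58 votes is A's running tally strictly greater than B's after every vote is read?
Strict-lead orderings = 34186557405

Total orderings of the 58 votes with 48 for A: C(58, 48) = 52179482355. By the Bertrand ballot formula (Cycle Lemma / reflection principle), the number of orderings in which A is strictly ahead of B throughout is (p − q)/(p + q) · C(p + q, p) = (48 − 10)/(48 + 10) · 52179482355 = 34186557405.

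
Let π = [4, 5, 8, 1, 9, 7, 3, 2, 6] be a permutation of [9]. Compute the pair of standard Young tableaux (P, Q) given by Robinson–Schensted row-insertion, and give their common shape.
P = [1, 2, 6, 9] / [3, 5, 7] / [4] / [8];  Q = [1, 2, 3, 5] / [4, 6, 9] / [7] / [8];  common shape = (4, 3, 1, 1)

Row-insert the values π_1, π_2, … into P one at a time, bumping the leftmost entry strictly greater than the inserted value down to the next row. The recording tableau Q records, in position (i, j), the step at which that cell was added to P.
  Insert 4 (step 1): P = [4];  Q = [1]
  Insert 5 (step 2): P = [4, 5];  Q = [1, 2]
  Insert 8 (step 3): P = [4, 5, 8];  Q = [1, 2, 3]
  Insert 1 (step 4): P = [1, 5, 8] / [4];  Q = [1, 2, 3] / [4]
  Insert 9 (step 5): P = [1, 5, 8, 9] / [4];  Q = [1, 2, 3, 5] / [4]
  Insert 7 (step 6): P = [1, 5, 7, 9] / [4, 8];  Q = [1, 2, 3, 5] / [4, 6]
  Insert 3 (step 7): P = [1, 3, 7, 9] / [4, 5] / [8];  Q = [1, 2, 3, 5] / [4, 6] / [7]
  Insert 2 (step 8): P = [1, 2, 7, 9] / [3, 5] / [4] / [8];  Q = [1, 2, 3, 5] / [4, 6] / [7] / [8]
  Insert 6 (step 9): P = [1, 2, 6, 9] / [3, 5, 7] / [4] / [8];  Q = [1, 2, 3, 5] / [4, 6, 9] / [7] / [8]
Final shape: (4, 3, 1, 1).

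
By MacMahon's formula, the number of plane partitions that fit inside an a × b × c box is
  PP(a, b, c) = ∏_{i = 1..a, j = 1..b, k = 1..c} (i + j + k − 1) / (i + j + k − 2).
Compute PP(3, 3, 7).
PP(3, 3, 7) = 108900

Evaluate the triple product over i = 1..3, j = 1..3, k = 1..7. The factors are (2/1) · (3/2) · (4/3) · (5/4) · (6/5) · (7/6) · (8/7) · (3/2) · … (63 factors total). The numerators and denominators telescope so the product is an integer; carrying out the multiplication exactly gives PP(3, 3, 7) = 108900.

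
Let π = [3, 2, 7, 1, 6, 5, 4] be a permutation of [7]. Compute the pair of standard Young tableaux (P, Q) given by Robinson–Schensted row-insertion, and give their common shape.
P = [1, 4] / [2, 5] / [3, 6] / [7];  Q = [1, 3] / [2, 5] / [4, 6] / [7];  common shape = (2, 2, 2, 1)

Row-insert the values π_1, π_2, … into P one at a time, bumping the leftmost entry strictly greater than the inserted value down to the next row. The recording tableau Q records, in position (i, j), the step at which that cell was added to P.
  Insert 3 (step 1): P = [3];  Q = [1]
  Insert 2 (step 2): P = [2] / [3];  Q = [1] / [2]
  Insert 7 (step 3): P = [2, 7] / [3];  Q = [1, 3] / [2]
  Insert 1 (step 4): P = [1, 7] / [2] / [3];  Q = [1, 3] / [2] / [4]
  Insert 6 (step 5): P = [1, 6] / [2, 7] / [3];  Q = [1, 3] / [2, 5] / [4]
  Insert 5 (step 6): P = [1, 5] / [2, 6] / [3, 7];  Q = [1, 3] / [2, 5] / [4, 6]
  Insert 4 (step 7): P = [1, 4] / [2, 5] / [3, 6] / [7];  Q = [1, 3] / [2, 5] / [4, 6] / [7]
Final shape: (2, 2, 2, 1).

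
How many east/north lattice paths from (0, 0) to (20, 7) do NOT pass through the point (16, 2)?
Number of paths = 868752

Total paths from (0, 0) to (20, 7): C(27, 20) = 888030. Paths through (16, 2): (paths (0, 0) → (16, 2)) × (paths (16, 2) → (20, 7)) = C(18, 16) · C(9, 4) = 153 · 126 = 19278. Avoidance count = 888030 − 19278 = 868752.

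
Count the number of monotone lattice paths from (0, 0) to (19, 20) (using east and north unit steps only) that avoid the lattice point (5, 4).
Number of paths = 50600007360

Total paths from (0, 0) to (19, 20): C(39, 19) = 68923264410. Paths through (5, 4): (paths (0, 0) → (5, 4)) × (paths (5, 4) → (19, 20)) = C(9, 5) · C(30, 14) = 126 · 145422675 = 18323257050. Avoidance count = 68923264410 − 18323257050 = 50600007360.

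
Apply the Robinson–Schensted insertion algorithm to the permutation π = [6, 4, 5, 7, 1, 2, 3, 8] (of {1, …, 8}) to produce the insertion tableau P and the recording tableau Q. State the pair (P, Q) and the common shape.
P = [1, 2, 3, 8] / [4, 5, 7] / [6];  Q = [1, 3, 4, 8] / [2, 6, 7] / [5];  common shape = (4, 3, 1)

Row-insert the values π_1, π_2, … into P one at a time, bumping the leftmost entry strictly greater than the inserted value down to the next row. The recording tableau Q records, in position (i, j), the step at which that cell was added to P.
  Insert 6 (step 1): P = [6];  Q = [1]
  Insert 4 (step 2): P = [4] / [6];  Q = [1] / [2]
  Insert 5 (step 3): P = [4, 5] / [6];  Q = [1, 3] / [2]
  Insert 7 (step 4): P = [4, 5, 7] / [6];  Q = [1, 3, 4] / [2]
  Insert 1 (step 5): P = [1, 5, 7] / [4] / [6];  Q = [1, 3, 4] / [2] / [5]
  Insert 2 (step 6): P = [1, 2, 7] / [4, 5] / [6];  Q = [1, 3, 4] / [2, 6] / [5]
  Insert 3 (step 7): P = [1, 2, 3] / [4, 5, 7] / [6];  Q = [1, 3, 4] / [2, 6, 7] / [5]
  Insert 8 (step 8): P = [1, 2, 3, 8] / [4, 5, 7] / [6];  Q = [1, 3, 4, 8] / [2, 6, 7] / [5]
Final shape: (4, 3, 1).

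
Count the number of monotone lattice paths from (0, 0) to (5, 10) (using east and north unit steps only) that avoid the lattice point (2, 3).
Number of paths = 1803

Total paths from (0, 0) to (5, 10): C(15, 5) = 3003. Paths through (2, 3): (paths (0, 0) → (2, 3)) × (paths (2, 3) → (5, 10)) = C(5, 2) · C(10, 3) = 10 · 120 = 1200. Avoidance count = 3003 − 1200 = 1803.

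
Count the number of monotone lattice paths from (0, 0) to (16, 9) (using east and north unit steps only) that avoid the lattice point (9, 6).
Number of paths = 1442375

Total paths from (0, 0) to (16, 9): C(25, 16) = 2042975. Paths through (9, 6): (paths (0, 0) → (9, 6)) × (paths (9, 6) → (16, 9)) = C(15, 9) · C(10, 7) = 5005 · 120 = 600600. Avoidance count = 2042975 − 600600 = 1442375.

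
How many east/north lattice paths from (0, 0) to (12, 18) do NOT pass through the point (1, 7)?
Number of paths = 80849769

Total paths from (0, 0) to (12, 18): C(30, 12) = 86493225. Paths through (1, 7): (paths (0, 0) → (1, 7)) × (paths (1, 7) → (12, 18)) = C(8, 1) · C(22, 11) = 8 · 705432 = 5643456. Avoidance count = 86493225 − 5643456 = 80849769.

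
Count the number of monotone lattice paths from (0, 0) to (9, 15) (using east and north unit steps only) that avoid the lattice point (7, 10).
Number of paths = 899096

Total paths from (0, 0) to (9, 15): C(24, 9) = 1307504. Paths through (7, 10): (paths (0, 0) → (7, 10)) × (paths (7, 10) → (9, 15)) = C(17, 7) · C(7, 2) = 19448 · 21 = 408408. Avoidance count = 1307504 − 408408 = 899096.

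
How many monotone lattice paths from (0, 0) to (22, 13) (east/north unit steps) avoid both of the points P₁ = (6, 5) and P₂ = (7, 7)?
Number of paths = 1025526054

Inclusion–exclusion. Total paths: C(35, 22) = 1476337800. Through P₁: C(11, 6)·C(24, 16) = 339787602. Through P₂: C(14, 7)·C(21, 15) = 186234048. Since P₁ is strictly southwest of P₂, a monotone path through both must visit P₁ then P₂; paths through both = C(11, 6)·C(3, 1)·C(21, 15) = 75209904. Avoid both = 1476337800 − 339787602 − 186234048 + 75209904 = 1025526054.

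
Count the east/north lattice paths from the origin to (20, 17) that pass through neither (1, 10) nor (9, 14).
Number of paths = 15602657730

Inclusion–exclusion. Total paths: C(37, 20) = 15905368710. Through P₁: C(11, 1)·C(26, 19) = 7235800. Through P₂: C(23, 9)·C(14, 11) = 297457160. Since P₁ is strictly southwest of P₂, a monotone path through both must visit P₁ then P₂; paths through both = C(11, 1)·C(12, 8)·C(14, 11) = 1981980. Avoid both = 15905368710 − 7235800 − 297457160 + 1981980 = 15602657730.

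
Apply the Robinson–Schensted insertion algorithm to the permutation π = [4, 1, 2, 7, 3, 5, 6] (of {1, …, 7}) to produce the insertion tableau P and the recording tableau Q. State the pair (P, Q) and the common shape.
P = [1, 2, 3, 5, 6] / [4, 7];  Q = [1, 3, 4, 6, 7] / [2, 5];  common shape = (5, 2)

Row-insert the values π_1, π_2, … into P one at a time, bumping the leftmost entry strictly greater than the inserted value down to the next row. The recording tableau Q records, in position (i, j), the step at which that cell was added to P.
  Insert 4 (step 1): P = [4];  Q = [1]
  Insert 1 (step 2): P = [1] / [4];  Q = [1] / [2]
  Insert 2 (step 3): P = [1, 2] / [4];  Q = [1, 3] / [2]
  Insert 7 (step 4): P = [1, 2, 7] / [4];  Q = [1, 3, 4] / [2]
  Insert 3 (step 5): P = [1, 2, 3] / [4, 7];  Q = [1, 3, 4] / [2, 5]
  Insert 5 (step 6): P = [1, 2, 3, 5] / [4, 7];  Q = [1, 3, 4, 6] / [2, 5]
  Insert 6 (step 7): P = [1, 2, 3, 5, 6] / [4, 7];  Q = [1, 3, 4, 6, 7] / [2, 5]
Final shape: (5, 2).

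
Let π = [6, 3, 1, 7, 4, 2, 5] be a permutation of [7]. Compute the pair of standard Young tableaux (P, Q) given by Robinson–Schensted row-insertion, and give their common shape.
P = [1, 2, 5] / [3, 4] / [6, 7];  Q = [1, 4, 7] / [2, 5] / [3, 6];  common shape = (3, 2, 2)

Row-insert the values π_1, π_2, … into P one at a time, bumping the leftmost entry strictly greater than the inserted value down to the next row. The recording tableau Q records, in position (i, j), the step at which that cell was added to P.
  Insert 6 (step 1): P = [6];  Q = [1]
  Insert 3 (step 2): P = [3] / [6];  Q = [1] / [2]
  Insert 1 (step 3): P = [1] / [3] / [6];  Q = [1] / [2] / [3]
  Insert 7 (step 4): P = [1, 7] / [3] / [6];  Q = [1, 4] / [2] / [3]
  Insert 4 (step 5): P = [1, 4] / [3, 7] / [6];  Q = [1, 4] / [2, 5] / [3]
  Insert 2 (step 6): P = [1, 2] / [3, 4] / [6, 7];  Q = [1, 4] / [2, 5] / [3, 6]
  Insert 5 (step 7): P = [1, 2, 5] / [3, 4] / [6, 7];  Q = [1, 4, 7] / [2, 5] / [3, 6]
Final shape: (3, 2, 2).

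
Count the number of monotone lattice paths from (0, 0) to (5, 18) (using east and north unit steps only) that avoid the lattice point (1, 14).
Number of paths = 32599

Total paths from (0, 0) to (5, 18): C(23, 5) = 33649. Paths through (1, 14): (paths (0, 0) → (1, 14)) × (paths (1, 14) → (5, 18)) = C(15, 1) · C(8, 4) = 15 · 70 = 1050. Avoidance count = 33649 − 1050 = 32599.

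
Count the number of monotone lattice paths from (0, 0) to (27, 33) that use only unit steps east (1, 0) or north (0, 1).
Number of paths = 88004802264174740

A monotone lattice path from (0, 0) to (27, 33) consists of 27 east steps and 33 north steps in some order, so it is determined by which 27 of the 60 steps are east. The count is C(60, 27) = 88004802264174740.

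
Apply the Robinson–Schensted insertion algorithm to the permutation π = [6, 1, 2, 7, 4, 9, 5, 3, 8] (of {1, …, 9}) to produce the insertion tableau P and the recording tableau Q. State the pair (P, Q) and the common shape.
P = [1, 2, 3, 5, 8] / [4, 7, 9] / [6];  Q = [1, 3, 4, 6, 9] / [2, 5, 7] / [8];  common shape = (5, 3, 1)

Row-insert the values π_1, π_2, … into P one at a time, bumping the leftmost entry strictly greater than the inserted value down to the next row. The recording tableau Q records, in position (i, j), the step at which that cell was added to P.
  Insert 6 (step 1): P = [6];  Q = [1]
  Insert 1 (step 2): P = [1] / [6];  Q = [1] / [2]
  Insert 2 (step 3): P = [1, 2] / [6];  Q = [1, 3] / [2]
  Insert 7 (step 4): P = [1, 2, 7] / [6];  Q = [1, 3, 4] / [2]
  Insert 4 (step 5): P = [1, 2, 4] / [6, 7];  Q = [1, 3, 4] / [2, 5]
  Insert 9 (step 6): P = [1, 2, 4, 9] / [6, 7];  Q = [1, 3, 4, 6] / [2, 5]
  Insert 5 (step 7): P = [1, 2, 4, 5] / [6, 7, 9];  Q = [1, 3, 4, 6] / [2, 5, 7]
  Insert 3 (step 8): P = [1, 2, 3, 5] / [4, 7, 9] / [6];  Q = [1, 3, 4, 6] / [2, 5, 7] / [8]
  Insert 8 (step 9): P = [1, 2, 3, 5, 8] / [4, 7, 9] / [6];  Q = [1, 3, 4, 6, 9] / [2, 5, 7] / [8]
Final shape: (5, 3, 1).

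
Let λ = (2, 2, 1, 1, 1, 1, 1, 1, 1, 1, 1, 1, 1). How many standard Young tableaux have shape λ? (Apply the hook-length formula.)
# SYT of shape (2, 2, 1, 1, 1, 1, 1, 1, 1, 1, 1, 1, 1) = 90

Hook-length formula: f^λ = n! / Π hook(c), product over all cells c of the Young diagram. For λ = (2, 2, 1, 1, 1, 1, 1, 1, 1, 1, 1, 1, 1), n = 15 boxes. Hook lengths by row (left-to-right, top-to-bottom): [14, 2]; [13, 1]; [11]; [10]; [9]; [8]; [7]; [6]; [5]; [4]; [3]; [2]; [1]. Product of hooks = 14529715200. So f^λ = 15! / 14529715200 = 1307674368000 / 14529715200 = 90.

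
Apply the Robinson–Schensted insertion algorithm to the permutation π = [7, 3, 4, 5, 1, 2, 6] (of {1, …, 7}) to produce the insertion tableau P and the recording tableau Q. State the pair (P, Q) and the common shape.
P = [1, 2, 5, 6] / [3, 4] / [7];  Q = [1, 3, 4, 7] / [2, 6] / [5];  common shape = (4, 2, 1)

Row-insert the values π_1, π_2, … into P one at a time, bumping the leftmost entry strictly greater than the inserted value down to the next row. The recording tableau Q records, in position (i, j), the step at which that cell was added to P.
  Insert 7 (step 1): P = [7];  Q = [1]
  Insert 3 (step 2): P = [3] / [7];  Q = [1] / [2]
  Insert 4 (step 3): P = [3, 4] / [7];  Q = [1, 3] / [2]
  Insert 5 (step 4): P = [3, 4, 5] / [7];  Q = [1, 3, 4] / [2]
  Insert 1 (step 5): P = [1, 4, 5] / [3] / [7];  Q = [1, 3, 4] / [2] / [5]
  Insert 2 (step 6): P = [1, 2, 5] / [3, 4] / [7];  Q = [1, 3, 4] / [2, 6] / [5]
  Insert 6 (step 7): P = [1, 2, 5, 6] / [3, 4] / [7];  Q = [1, 3, 4, 7] / [2, 6] / [5]
Final shape: (4, 2, 1).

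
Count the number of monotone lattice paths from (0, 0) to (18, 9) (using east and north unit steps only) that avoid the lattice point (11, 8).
Number of paths = 4082169

Total paths from (0, 0) to (18, 9): C(27, 18) = 4686825. Paths through (11, 8): (paths (0, 0) → (11, 8)) × (paths (11, 8) → (18, 9)) = C(19, 11) · C(8, 7) = 75582 · 8 = 604656. Avoidance count = 4686825 − 604656 = 4082169.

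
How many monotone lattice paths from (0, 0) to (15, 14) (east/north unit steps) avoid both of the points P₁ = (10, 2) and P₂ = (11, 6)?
Number of paths = 71187582

Inclusion–exclusion. Total paths: C(29, 15) = 77558760. Through P₁: C(12, 10)·C(17, 5) = 408408. Through P₂: C(17, 11)·C(12, 4) = 6126120. Since P₁ is strictly southwest of P₂, a monotone path through both must visit P₁ then P₂; paths through both = C(12, 10)·C(5, 1)·C(12, 4) = 163350. Avoid both = 77558760 − 408408 − 6126120 + 163350 = 71187582.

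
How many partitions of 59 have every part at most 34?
p(59, parts ≤ 34) = 824482

Use the recurrence p(n, m) = p(n, m−1) + p(n−m, m): either the largest part is < m (count p(n, m−1)) or the largest part is exactly m (remove one copy of m, count p(n−m, m)). With p(0, ·) = 1 this gives p(59, parts ≤ 34) = 824482. (By conjugating Young diagrams, this also counts partitions of 59 into at most 34 parts.)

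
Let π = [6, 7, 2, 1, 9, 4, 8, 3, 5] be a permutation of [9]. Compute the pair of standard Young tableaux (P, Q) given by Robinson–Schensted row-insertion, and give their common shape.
P = [1, 3, 5] / [2, 4, 8] / [6, 7, 9];  Q = [1, 2, 5] / [3, 6, 7] / [4, 8, 9];  common shape = (3, 3, 3)

Row-insert the values π_1, π_2, … into P one at a time, bumping the leftmost entry strictly greater than the inserted value down to the next row. The recording tableau Q records, in position (i, j), the step at which that cell was added to P.
  Insert 6 (step 1): P = [6];  Q = [1]
  Insert 7 (step 2): P = [6, 7];  Q = [1, 2]
  Insert 2 (step 3): P = [2, 7] / [6];  Q = [1, 2] / [3]
  Insert 1 (step 4): P = [1, 7] / [2] / [6];  Q = [1, 2] / [3] / [4]
  Insert 9 (step 5): P = [1, 7, 9] / [2] / [6];  Q = [1, 2, 5] / [3] / [4]
  Insert 4 (step 6): P = [1, 4, 9] / [2, 7] / [6];  Q = [1, 2, 5] / [3, 6] / [4]
  Insert 8 (step 7): P = [1, 4, 8] / [2, 7, 9] / [6];  Q = [1, 2, 5] / [3, 6, 7] / [4]
  Insert 3 (step 8): P = [1, 3, 8] / [2, 4, 9] / [6, 7];  Q = [1, 2, 5] / [3, 6, 7] / [4, 8]
  Insert 5 (step 9): P = [1, 3, 5] / [2, 4, 8] / [6, 7, 9];  Q = [1, 2, 5] / [3, 6, 7] / [4, 8, 9]
Final shape: (3, 3, 3).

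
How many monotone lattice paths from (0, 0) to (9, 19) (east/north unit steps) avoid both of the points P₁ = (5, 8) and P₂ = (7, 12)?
Number of paths = 4031157

Inclusion–exclusion. Total paths: C(28, 9) = 6906900. Through P₁: C(13, 5)·C(15, 4) = 1756755. Through P₂: C(19, 7)·C(9, 2) = 1813968. Since P₁ is strictly southwest of P₂, a monotone path through both must visit P₁ then P₂; paths through both = C(13, 5)·C(6, 2)·C(9, 2) = 694980. Avoid both = 6906900 − 1756755 − 1813968 + 694980 = 4031157.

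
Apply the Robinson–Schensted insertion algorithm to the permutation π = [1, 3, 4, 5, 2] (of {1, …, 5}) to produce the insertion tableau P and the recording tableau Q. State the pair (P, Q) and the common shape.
P = [1, 2, 4, 5] / [3];  Q = [1, 2, 3, 4] / [5];  common shape = (4, 1)

Row-insert the values π_1, π_2, … into P one at a time, bumping the leftmost entry strictly greater than the inserted value down to the next row. The recording tableau Q records, in position (i, j), the step at which that cell was added to P.
  Insert 1 (step 1): P = [1];  Q = [1]
  Insert 3 (step 2): P = [1, 3];  Q = [1, 2]
  Insert 4 (step 3): P = [1, 3, 4];  Q = [1, 2, 3]
  Insert 5 (step 4): P = [1, 3, 4, 5];  Q = [1, 2, 3, 4]
  Insert 2 (step 5): P = [1, 2, 4, 5] / [3];  Q = [1, 2, 3, 4] / [5]
Final shape: (4, 1).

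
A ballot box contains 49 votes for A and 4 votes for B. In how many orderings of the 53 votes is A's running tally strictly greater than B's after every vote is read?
Strict-lead orderings = 248625

Total orderings of the 53 votes with 49 for A: C(53, 49) = 292825. By the Bertrand ballot formula (Cycle Lemma / reflection principle), the number of orderings in which A is strictly ahead of B throughout is (p − q)/(p + q) · C(p + q, p) = (49 − 4)/(49 + 4) · 292825 = 248625.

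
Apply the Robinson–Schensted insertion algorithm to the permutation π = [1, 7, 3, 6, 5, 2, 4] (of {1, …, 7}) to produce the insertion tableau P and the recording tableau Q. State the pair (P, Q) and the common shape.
P = [1, 2, 4] / [3, 5] / [6] / [7];  Q = [1, 2, 4] / [3, 7] / [5] / [6];  common shape = (3, 2, 1, 1)

Row-insert the values π_1, π_2, … into P one at a time, bumping the leftmost entry strictly greater than the inserted value down to the next row. The recording tableau Q records, in position (i, j), the step at which that cell was added to P.
  Insert 1 (step 1): P = [1];  Q = [1]
  Insert 7 (step 2): P = [1, 7];  Q = [1, 2]
  Insert 3 (step 3): P = [1, 3] / [7];  Q = [1, 2] / [3]
  Insert 6 (step 4): P = [1, 3, 6] / [7];  Q = [1, 2, 4] / [3]
  Insert 5 (step 5): P = [1, 3, 5] / [6] / [7];  Q = [1, 2, 4] / [3] / [5]
  Insert 2 (step 6): P = [1, 2, 5] / [3] / [6] / [7];  Q = [1, 2, 4] / [3] / [5] / [6]
  Insert 4 (step 7): P = [1, 2, 4] / [3, 5] / [6] / [7];  Q = [1, 2, 4] / [3, 7] / [5] / [6]
Final shape: (3, 2, 1, 1).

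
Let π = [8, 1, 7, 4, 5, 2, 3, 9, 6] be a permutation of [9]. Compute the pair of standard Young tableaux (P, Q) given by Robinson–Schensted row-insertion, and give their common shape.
P = [1, 2, 3, 6] / [4, 5, 9] / [7] / [8];  Q = [1, 3, 5, 8] / [2, 7, 9] / [4] / [6];  common shape = (4, 3, 1, 1)

Row-insert the values π_1, π_2, … into P one at a time, bumping the leftmost entry strictly greater than the inserted value down to the next row. The recording tableau Q records, in position (i, j), the step at which that cell was added to P.
  Insert 8 (step 1): P = [8];  Q = [1]
  Insert 1 (step 2): P = [1] / [8];  Q = [1] / [2]
  Insert 7 (step 3): P = [1, 7] / [8];  Q = [1, 3] / [2]
  Insert 4 (step 4): P = [1, 4] / [7] / [8];  Q = [1, 3] / [2] / [4]
  Insert 5 (step 5): P = [1, 4, 5] / [7] / [8];  Q = [1, 3, 5] / [2] / [4]
  Insert 2 (step 6): P = [1, 2, 5] / [4] / [7] / [8];  Q = [1, 3, 5] / [2] / [4] / [6]
  Insert 3 (step 7): P = [1, 2, 3] / [4, 5] / [7] / [8];  Q = [1, 3, 5] / [2, 7] / [4] / [6]
  Insert 9 (step 8): P = [1, 2, 3, 9] / [4, 5] / [7] / [8];  Q = [1, 3, 5, 8] / [2, 7] / [4] / [6]
  Insert 6 (step 9): P = [1, 2, 3, 6] / [4, 5, 9] / [7] / [8];  Q = [1, 3, 5, 8] / [2, 7, 9] / [4] / [6]
Final shape: (4, 3, 1, 1).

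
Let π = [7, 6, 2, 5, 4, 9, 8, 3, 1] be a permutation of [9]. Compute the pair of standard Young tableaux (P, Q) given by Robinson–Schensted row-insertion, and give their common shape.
P = [1, 3, 8] / [2, 9] / [4] / [5] / [6] / [7];  Q = [1, 4, 6] / [2, 7] / [3] / [5] / [8] / [9];  common shape = (3, 2, 1, 1, 1, 1)

Row-insert the values π_1, π_2, … into P one at a time, bumping the leftmost entry strictly greater than the inserted value down to the next row. The recording tableau Q records, in position (i, j), the step at which that cell was added to P.
  Insert 7 (step 1): P = [7];  Q = [1]
  Insert 6 (step 2): P = [6] / [7];  Q = [1] / [2]
  Insert 2 (step 3): P = [2] / [6] / [7];  Q = [1] / [2] / [3]
  Insert 5 (step 4): P = [2, 5] / [6] / [7];  Q = [1, 4] / [2] / [3]
  Insert 4 (step 5): P = [2, 4] / [5] / [6] / [7];  Q = [1, 4] / [2] / [3] / [5]
  Insert 9 (step 6): P = [2, 4, 9] / [5] / [6] / [7];  Q = [1, 4, 6] / [2] / [3] / [5]
  Insert 8 (step 7): P = [2, 4, 8] / [5, 9] / [6] / [7];  Q = [1, 4, 6] / [2, 7] / [3] / [5]
  Insert 3 (step 8): P = [2, 3, 8] / [4, 9] / [5] / [6] / [7];  Q = [1, 4, 6] / [2, 7] / [3] / [5] / [8]
  Insert 1 (step 9): P = [1, 3, 8] / [2, 9] / [4] / [5] / [6] / [7];  Q = [1, 4, 6] / [2, 7] / [3] / [5] / [8] / [9]
Final shape: (3, 2, 1, 1, 1, 1).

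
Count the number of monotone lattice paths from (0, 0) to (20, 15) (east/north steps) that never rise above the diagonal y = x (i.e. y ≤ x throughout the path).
Number of paths = 927983760

By the reflection principle (André's argument), the number of monotone paths to (20, 15) with n ≤ m that never go above y = x is C(35, 20) − C(35, 21) = 3247943160 − 2319959400 = 927983760.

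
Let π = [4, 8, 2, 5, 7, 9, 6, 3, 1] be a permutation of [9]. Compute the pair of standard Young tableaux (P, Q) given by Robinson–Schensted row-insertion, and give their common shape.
P = [1, 3, 6, 9] / [2, 5] / [4] / [7] / [8];  Q = [1, 2, 5, 6] / [3, 4] / [7] / [8] / [9];  common shape = (4, 2, 1, 1, 1)

Row-insert the values π_1, π_2, … into P one at a time, bumping the leftmost entry strictly greater than the inserted value down to the next row. The recording tableau Q records, in position (i, j), the step at which that cell was added to P.
  Insert 4 (step 1): P = [4];  Q = [1]
  Insert 8 (step 2): P = [4, 8];  Q = [1, 2]
  Insert 2 (step 3): P = [2, 8] / [4];  Q = [1, 2] / [3]
  Insert 5 (step 4): P = [2, 5] / [4, 8];  Q = [1, 2] / [3, 4]
  Insert 7 (step 5): P = [2, 5, 7] / [4, 8];  Q = [1, 2, 5] / [3, 4]
  Insert 9 (step 6): P = [2, 5, 7, 9] / [4, 8];  Q = [1, 2, 5, 6] / [3, 4]
  Insert 6 (step 7): P = [2, 5, 6, 9] / [4, 7] / [8];  Q = [1, 2, 5, 6] / [3, 4] / [7]
  Insert 3 (step 8): P = [2, 3, 6, 9] / [4, 5] / [7] / [8];  Q = [1, 2, 5, 6] / [3, 4] / [7] / [8]
  Insert 1 (step 9): P = [1, 3, 6, 9] / [2, 5] / [4] / [7] / [8];  Q = [1, 2, 5, 6] / [3, 4] / [7] / [8] / [9]
Final shape: (4, 2, 1, 1, 1).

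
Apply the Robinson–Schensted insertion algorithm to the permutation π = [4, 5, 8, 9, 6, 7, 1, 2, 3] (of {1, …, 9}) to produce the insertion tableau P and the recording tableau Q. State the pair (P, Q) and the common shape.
P = [1, 2, 3, 7] / [4, 5, 6] / [8, 9];  Q = [1, 2, 3, 4] / [5, 6, 9] / [7, 8];  common shape = (4, 3, 2)

Row-insert the values π_1, π_2, … into P one at a time, bumping the leftmost entry strictly greater than the inserted value down to the next row. The recording tableau Q records, in position (i, j), the step at which that cell was added to P.
  Insert 4 (step 1): P = [4];  Q = [1]
  Insert 5 (step 2): P = [4, 5];  Q = [1, 2]
  Insert 8 (step 3): P = [4, 5, 8];  Q = [1, 2, 3]
  Insert 9 (step 4): P = [4, 5, 8, 9];  Q = [1, 2, 3, 4]
  Insert 6 (step 5): P = [4, 5, 6, 9] / [8];  Q = [1, 2, 3, 4] / [5]
  Insert 7 (step 6): P = [4, 5, 6, 7] / [8, 9];  Q = [1, 2, 3, 4] / [5, 6]
  Insert 1 (step 7): P = [1, 5, 6, 7] / [4, 9] / [8];  Q = [1, 2, 3, 4] / [5, 6] / [7]
  Insert 2 (step 8): P = [1, 2, 6, 7] / [4, 5] / [8, 9];  Q = [1, 2, 3, 4] / [5, 6] / [7, 8]
  Insert 3 (step 9): P = [1, 2, 3, 7] / [4, 5, 6] / [8, 9];  Q = [1, 2, 3, 4] / [5, 6, 9] / [7, 8]
Final shape: (4, 3, 2).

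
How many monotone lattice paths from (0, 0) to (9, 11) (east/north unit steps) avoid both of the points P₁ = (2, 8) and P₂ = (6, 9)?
Number of paths = 114760

Inclusion–exclusion. Total paths: C(20, 9) = 167960. Through P₁: C(10, 2)·C(10, 7) = 5400. Through P₂: C(15, 6)·C(5, 3) = 50050. Since P₁ is strictly southwest of P₂, a monotone path through both must visit P₁ then P₂; paths through both = C(10, 2)·C(5, 4)·C(5, 3) = 2250. Avoid both = 167960 − 5400 − 50050 + 2250 = 114760.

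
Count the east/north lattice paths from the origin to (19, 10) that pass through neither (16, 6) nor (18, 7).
Number of paths = 16391111

Inclusion–exclusion. Total paths: C(29, 19) = 20030010. Through P₁: C(22, 16)·C(7, 3) = 2611455. Through P₂: C(25, 18)·C(4, 1) = 1922800. Since P₁ is strictly southwest of P₂, a monotone path through both must visit P₁ then P₂; paths through both = C(22, 16)·C(3, 2)·C(4, 1) = 895356. Avoid both = 20030010 − 2611455 − 1922800 + 895356 = 16391111.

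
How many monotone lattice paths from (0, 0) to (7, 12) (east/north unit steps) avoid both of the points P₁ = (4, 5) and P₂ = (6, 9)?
Number of paths = 22808

Inclusion–exclusion. Total paths: C(19, 7) = 50388. Through P₁: C(9, 4)·C(10, 3) = 15120. Through P₂: C(15, 6)·C(4, 1) = 20020. Since P₁ is strictly southwest of P₂, a monotone path through both must visit P₁ then P₂; paths through both = C(9, 4)·C(6, 2)·C(4, 1) = 7560. Avoid both = 50388 − 15120 − 20020 + 7560 = 22808.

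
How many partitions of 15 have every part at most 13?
p(15, parts ≤ 13) = 174

Partitions of 15 with all parts ≤ 13: 13+2, 13+1+1, 12+3, 12+2+1, 12+1+1+1, 11+4, 11+3+1, 11+2+2, 11+2+1+1, 11+1+1+1+1, 10+5, 10+4+1, 10+3+2, 10+3+1+1, 10+2+2+1, 10+2+1+1+1, 10+1+1+1+1+1, 9+6, 9+5+1, 9+4+2, 9+4+1+1, 9+3+3, 9+3+2+1, 9+3+1+1+1, 9+2+2+2, 9+2+2+1+1, 9+2+1+1+1+1, 9+1+1+1+1+1+1, 8+7, 8+6+1, … (174 total). Count = 174.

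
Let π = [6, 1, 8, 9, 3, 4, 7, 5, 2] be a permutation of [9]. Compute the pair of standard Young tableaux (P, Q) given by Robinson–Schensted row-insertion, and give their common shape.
P = [1, 2, 4, 5] / [3, 7, 9] / [6] / [8];  Q = [1, 3, 4, 7] / [2, 5, 6] / [8] / [9];  common shape = (4, 3, 1, 1)

Row-insert the values π_1, π_2, … into P one at a time, bumping the leftmost entry strictly greater than the inserted value down to the next row. The recording tableau Q records, in position (i, j), the step at which that cell was added to P.
  Insert 6 (step 1): P = [6];  Q = [1]
  Insert 1 (step 2): P = [1] / [6];  Q = [1] / [2]
  Insert 8 (step 3): P = [1, 8] / [6];  Q = [1, 3] / [2]
  Insert 9 (step 4): P = [1, 8, 9] / [6];  Q = [1, 3, 4] / [2]
  Insert 3 (step 5): P = [1, 3, 9] / [6, 8];  Q = [1, 3, 4] / [2, 5]
  Insert 4 (step 6): P = [1, 3, 4] / [6, 8, 9];  Q = [1, 3, 4] / [2, 5, 6]
  Insert 7 (step 7): P = [1, 3, 4, 7] / [6, 8, 9];  Q = [1, 3, 4, 7] / [2, 5, 6]
  Insert 5 (step 8): P = [1, 3, 4, 5] / [6, 7, 9] / [8];  Q = [1, 3, 4, 7] / [2, 5, 6] / [8]
  Insert 2 (step 9): P = [1, 2, 4, 5] / [3, 7, 9] / [6] / [8];  Q = [1, 3, 4, 7] / [2, 5, 6] / [8] / [9]
Final shape: (4, 3, 1, 1).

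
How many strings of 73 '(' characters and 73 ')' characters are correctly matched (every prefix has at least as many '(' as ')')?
C_73 = 79463489365077377841208237632349268884500

These balanced parentheses are counted by the Catalan number C_n = (1/(n + 1)) · C(2n, n). For n = 73: C_73 = (1/74) · C(146, 73) = 5880298213015725960249409584793845897453000/74 = 79463489365077377841208237632349268884500.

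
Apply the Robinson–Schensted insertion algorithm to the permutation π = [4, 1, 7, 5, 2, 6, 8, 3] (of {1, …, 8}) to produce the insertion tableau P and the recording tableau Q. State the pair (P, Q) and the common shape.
P = [1, 2, 3, 8] / [4, 5, 6] / [7];  Q = [1, 3, 6, 7] / [2, 4, 8] / [5];  common shape = (4, 3, 1)

Row-insert the values π_1, π_2, … into P one at a time, bumping the leftmost entry strictly greater than the inserted value down to the next row. The recording tableau Q records, in position (i, j), the step at which that cell was added to P.
  Insert 4 (step 1): P = [4];  Q = [1]
  Insert 1 (step 2): P = [1] / [4];  Q = [1] / [2]
  Insert 7 (step 3): P = [1, 7] / [4];  Q = [1, 3] / [2]
  Insert 5 (step 4): P = [1, 5] / [4, 7];  Q = [1, 3] / [2, 4]
  Insert 2 (step 5): P = [1, 2] / [4, 5] / [7];  Q = [1, 3] / [2, 4] / [5]
  Insert 6 (step 6): P = [1, 2, 6] / [4, 5] / [7];  Q = [1, 3, 6] / [2, 4] / [5]
  Insert 8 (step 7): P = [1, 2, 6, 8] / [4, 5] / [7];  Q = [1, 3, 6, 7] / [2, 4] / [5]
  Insert 3 (step 8): P = [1, 2, 3, 8] / [4, 5, 6] / [7];  Q = [1, 3, 6, 7] / [2, 4, 8] / [5]
Final shape: (4, 3, 1).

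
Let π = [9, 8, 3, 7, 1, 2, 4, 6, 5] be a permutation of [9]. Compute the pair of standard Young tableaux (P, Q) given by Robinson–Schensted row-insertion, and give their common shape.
P = [1, 2, 4, 5] / [3, 6] / [7] / [8] / [9];  Q = [1, 4, 7, 8] / [2, 6] / [3] / [5] / [9];  common shape = (4, 2, 1, 1, 1)

Row-insert the values π_1, π_2, … into P one at a time, bumping the leftmost entry strictly greater than the inserted value down to the next row. The recording tableau Q records, in position (i, j), the step at which that cell was added to P.
  Insert 9 (step 1): P = [9];  Q = [1]
  Insert 8 (step 2): P = [8] / [9];  Q = [1] / [2]
  Insert 3 (step 3): P = [3] / [8] / [9];  Q = [1] / [2] / [3]
  Insert 7 (step 4): P = [3, 7] / [8] / [9];  Q = [1, 4] / [2] / [3]
  Insert 1 (step 5): P = [1, 7] / [3] / [8] / [9];  Q = [1, 4] / [2] / [3] / [5]
  Insert 2 (step 6): P = [1, 2] / [3, 7] / [8] / [9];  Q = [1, 4] / [2, 6] / [3] / [5]
  Insert 4 (step 7): P = [1, 2, 4] / [3, 7] / [8] / [9];  Q = [1, 4, 7] / [2, 6] / [3] / [5]
  Insert 6 (step 8): P = [1, 2, 4, 6] / [3, 7] / [8] / [9];  Q = [1, 4, 7, 8] / [2, 6] / [3] / [5]
  Insert 5 (step 9): P = [1, 2, 4, 5] / [3, 6] / [7] / [8] / [9];  Q = [1, 4, 7, 8] / [2, 6] / [3] / [5] / [9]
Final shape: (4, 2, 1, 1, 1).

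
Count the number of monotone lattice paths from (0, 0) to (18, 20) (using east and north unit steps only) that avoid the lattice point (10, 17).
Number of paths = 32186013585

Total paths from (0, 0) to (18, 20): C(38, 18) = 33578000610. Paths through (10, 17): (paths (0, 0) → (10, 17)) × (paths (10, 17) → (18, 20)) = C(27, 10) · C(11, 8) = 8436285 · 165 = 1391987025. Avoidance count = 33578000610 − 1391987025 = 32186013585.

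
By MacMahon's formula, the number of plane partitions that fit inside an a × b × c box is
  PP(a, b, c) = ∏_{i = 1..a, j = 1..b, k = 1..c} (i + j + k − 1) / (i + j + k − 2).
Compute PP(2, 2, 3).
PP(2, 2, 3) = 50

Evaluate the triple product over i = 1..2, j = 1..2, k = 1..3. The factors are (2/1) · (3/2) · (4/3) · (3/2) · (4/3) · (5/4) · (3/2) · (4/3) · … (12 factors total). The numerators and denominators telescope so the product is an integer; carrying out the multiplication exactly gives PP(2, 2, 3) = 50.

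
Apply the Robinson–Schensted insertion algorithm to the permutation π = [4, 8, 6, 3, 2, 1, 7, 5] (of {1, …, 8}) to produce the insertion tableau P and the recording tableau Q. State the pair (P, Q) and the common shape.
P = [1, 5, 7] / [2, 6] / [3] / [4] / [8];  Q = [1, 2, 7] / [3, 8] / [4] / [5] / [6];  common shape = (3, 2, 1, 1, 1)

Row-insert the values π_1, π_2, … into P one at a time, bumping the leftmost entry strictly greater than the inserted value down to the next row. The recording tableau Q records, in position (i, j), the step at which that cell was added to P.
  Insert 4 (step 1): P = [4];  Q = [1]
  Insert 8 (step 2): P = [4, 8];  Q = [1, 2]
  Insert 6 (step 3): P = [4, 6] / [8];  Q = [1, 2] / [3]
  Insert 3 (step 4): P = [3, 6] / [4] / [8];  Q = [1, 2] / [3] / [4]
  Insert 2 (step 5): P = [2, 6] / [3] / [4] / [8];  Q = [1, 2] / [3] / [4] / [5]
  Insert 1 (step 6): P = [1, 6] / [2] / [3] / [4] / [8];  Q = [1, 2] / [3] / [4] / [5] / [6]
  Insert 7 (step 7): P = [1, 6, 7] / [2] / [3] / [4] / [8];  Q = [1, 2, 7] / [3] / [4] / [5] / [6]
  Insert 5 (step 8): P = [1, 5, 7] / [2, 6] / [3] / [4] / [8];  Q = [1, 2, 7] / [3, 8] / [4] / [5] / [6]
Final shape: (3, 2, 1, 1, 1).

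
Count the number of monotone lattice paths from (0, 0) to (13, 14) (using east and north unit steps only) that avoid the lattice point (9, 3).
Number of paths = 19758000

Total paths from (0, 0) to (13, 14): C(27, 13) = 20058300. Paths through (9, 3): (paths (0, 0) → (9, 3)) × (paths (9, 3) → (13, 14)) = C(12, 9) · C(15, 4) = 220 · 1365 = 300300. Avoidance count = 20058300 − 300300 = 19758000.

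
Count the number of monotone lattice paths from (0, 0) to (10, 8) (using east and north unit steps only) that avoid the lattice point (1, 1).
Number of paths = 20878

Total paths from (0, 0) to (10, 8): C(18, 10) = 43758. Paths through (1, 1): (paths (0, 0) → (1, 1)) × (paths (1, 1) → (10, 8)) = C(2, 1) · C(16, 9) = 2 · 11440 = 22880. Avoidance count = 43758 − 22880 = 20878.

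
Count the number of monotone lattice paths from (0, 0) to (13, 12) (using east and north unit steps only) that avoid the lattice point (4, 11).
Number of paths = 5186650

Total paths from (0, 0) to (13, 12): C(25, 13) = 5200300. Paths through (4, 11): (paths (0, 0) → (4, 11)) × (paths (4, 11) → (13, 12)) = C(15, 4) · C(10, 9) = 1365 · 10 = 13650. Avoidance count = 5200300 − 13650 = 5186650.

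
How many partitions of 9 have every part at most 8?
p(9, parts ≤ 8) = 29

Partitions of 9 with all parts ≤ 8: 8+1, 7+2, 7+1+1, 6+3, 6+2+1, 6+1+1+1, 5+4, 5+3+1, 5+2+2, 5+2+1+1, 5+1+1+1+1, 4+4+1, 4+3+2, 4+3+1+1, 4+2+2+1, 4+2+1+1+1, 4+1+1+1+1+1, 3+3+3, 3+3+2+1, 3+3+1+1+1, 3+2+2+2, 3+2+2+1+1, 3+2+1+1+1+1, 3+1+1+1+1+1+1, 2+2+2+2+1, 2+2+2+1+1+1, 2+2+1+1+1+1+1, 2+1+1+1+1+1+1+1, 1+1+1+1+1+1+1+1+1. Count = 29.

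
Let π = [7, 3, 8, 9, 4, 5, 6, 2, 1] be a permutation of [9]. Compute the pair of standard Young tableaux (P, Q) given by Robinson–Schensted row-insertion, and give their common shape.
P = [1, 4, 5, 6] / [2, 8, 9] / [3] / [7];  Q = [1, 3, 4, 7] / [2, 5, 6] / [8] / [9];  common shape = (4, 3, 1, 1)

Row-insert the values π_1, π_2, … into P one at a time, bumping the leftmost entry strictly greater than the inserted value down to the next row. The recording tableau Q records, in position (i, j), the step at which that cell was added to P.
  Insert 7 (step 1): P = [7];  Q = [1]
  Insert 3 (step 2): P = [3] / [7];  Q = [1] / [2]
  Insert 8 (step 3): P = [3, 8] / [7];  Q = [1, 3] / [2]
  Insert 9 (step 4): P = [3, 8, 9] / [7];  Q = [1, 3, 4] / [2]
  Insert 4 (step 5): P = [3, 4, 9] / [7, 8];  Q = [1, 3, 4] / [2, 5]
  Insert 5 (step 6): P = [3, 4, 5] / [7, 8, 9];  Q = [1, 3, 4] / [2, 5, 6]
  Insert 6 (step 7): P = [3, 4, 5, 6] / [7, 8, 9];  Q = [1, 3, 4, 7] / [2, 5, 6]
  Insert 2 (step 8): P = [2, 4, 5, 6] / [3, 8, 9] / [7];  Q = [1, 3, 4, 7] / [2, 5, 6] / [8]
  Insert 1 (step 9): P = [1, 4, 5, 6] / [2, 8, 9] / [3] / [7];  Q = [1, 3, 4, 7] / [2, 5, 6] / [8] / [9]
Final shape: (4, 3, 1, 1).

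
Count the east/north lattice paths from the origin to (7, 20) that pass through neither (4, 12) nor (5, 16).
Number of paths = 418995

Inclusion–exclusion. Total paths: C(27, 7) = 888030. Through P₁: C(16, 4)·C(11, 3) = 300300. Through P₂: C(21, 5)·C(6, 2) = 305235. Since P₁ is strictly southwest of P₂, a monotone path through both must visit P₁ then P₂; paths through both = C(16, 4)·C(5, 1)·C(6, 2) = 136500. Avoid both = 888030 − 300300 − 305235 + 136500 = 418995.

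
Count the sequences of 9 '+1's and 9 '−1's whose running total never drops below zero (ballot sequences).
C_9 = 4862

These ballot sequences are counted by the Catalan number C_n = (1/(n + 1)) · C(2n, n). For n = 9: C_9 = (1/10) · C(18, 9) = 48620/10 = 4862.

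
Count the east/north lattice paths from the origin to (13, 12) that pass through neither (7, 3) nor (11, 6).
Number of paths = 4370772

Inclusion–exclusion. Total paths: C(25, 13) = 5200300. Through P₁: C(10, 7)·C(15, 6) = 600600. Through P₂: C(17, 11)·C(8, 2) = 346528. Since P₁ is strictly southwest of P₂, a monotone path through both must visit P₁ then P₂; paths through both = C(10, 7)·C(7, 4)·C(8, 2) = 117600. Avoid both = 5200300 − 600600 − 346528 + 117600 = 4370772.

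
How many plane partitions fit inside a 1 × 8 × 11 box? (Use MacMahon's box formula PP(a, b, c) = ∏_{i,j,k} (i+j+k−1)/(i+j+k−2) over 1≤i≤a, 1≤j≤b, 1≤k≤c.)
PP(1, 8, 11) = 75582

Evaluate the triple product over i = 1..1, j = 1..8, k = 1..11. The factors are (2/1) · (3/2) · (4/3) · (5/4) · (6/5) · (7/6) · (8/7) · (9/8) · … (88 factors total). The numerators and denominators telescope so the product is an integer; carrying out the multiplication exactly gives PP(1, 8, 11) = 75582.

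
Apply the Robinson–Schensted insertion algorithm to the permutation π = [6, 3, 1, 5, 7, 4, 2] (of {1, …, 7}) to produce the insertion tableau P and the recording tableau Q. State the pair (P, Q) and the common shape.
P = [1, 2, 7] / [3, 4] / [5] / [6];  Q = [1, 4, 5] / [2, 6] / [3] / [7];  common shape = (3, 2, 1, 1)

Row-insert the values π_1, π_2, … into P one at a time, bumping the leftmost entry strictly greater than the inserted value down to the next row. The recording tableau Q records, in position (i, j), the step at which that cell was added to P.
  Insert 6 (step 1): P = [6];  Q = [1]
  Insert 3 (step 2): P = [3] / [6];  Q = [1] / [2]
  Insert 1 (step 3): P = [1] / [3] / [6];  Q = [1] / [2] / [3]
  Insert 5 (step 4): P = [1, 5] / [3] / [6];  Q = [1, 4] / [2] / [3]
  Insert 7 (step 5): P = [1, 5, 7] / [3] / [6];  Q = [1, 4, 5] / [2] / [3]
  Insert 4 (step 6): P = [1, 4, 7] / [3, 5] / [6];  Q = [1, 4, 5] / [2, 6] / [3]
  Insert 2 (step 7): P = [1, 2, 7] / [3, 4] / [5] / [6];  Q = [1, 4, 5] / [2, 6] / [3] / [7]
Final shape: (3, 2, 1, 1).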